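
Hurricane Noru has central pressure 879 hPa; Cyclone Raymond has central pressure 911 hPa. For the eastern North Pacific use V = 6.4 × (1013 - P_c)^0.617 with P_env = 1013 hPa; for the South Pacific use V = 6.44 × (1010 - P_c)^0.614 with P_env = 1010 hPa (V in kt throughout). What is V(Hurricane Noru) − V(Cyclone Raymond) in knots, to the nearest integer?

Hurricane Noru: ΔP = 134; V ≈ 6.4 × 134^0.617 ≈ 131.40 kt.
Cyclone Raymond: ΔP = 99; V ≈ 6.44 × 99^0.614 ≈ 108.19 kt.
Difference ≈ 131.40 − 108.19 = 23.21 → 23 kt.

23 kt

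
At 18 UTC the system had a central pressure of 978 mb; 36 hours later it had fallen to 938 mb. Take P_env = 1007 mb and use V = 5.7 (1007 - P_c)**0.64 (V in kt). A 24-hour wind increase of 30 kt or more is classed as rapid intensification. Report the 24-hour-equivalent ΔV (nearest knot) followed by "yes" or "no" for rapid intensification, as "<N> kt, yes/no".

V₁: ΔP = 29, V ≈ 5.7 × 29^0.64 ≈ 49.18 kt.
V₂: ΔP = 69, V ≈ 5.7 × 69^0.64 ≈ 85.65 kt.
ΔV over 36 h = 36.47 kt → 24 h equivalent = 36.47 × 24/36 ≈ 24.31 kt.
24 kt < 30 kt ⇒ not rapid intensification.

24 kt, no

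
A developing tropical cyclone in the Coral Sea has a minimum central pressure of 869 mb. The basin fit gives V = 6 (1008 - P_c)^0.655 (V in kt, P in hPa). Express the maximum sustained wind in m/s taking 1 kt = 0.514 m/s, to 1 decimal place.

78.1 m/s

ΔP = 1008 − 869 = 139 mb.
V ≈ 6 × 139^0.655 = 6 × 25.332 ≈ 151.994 kt.
151.994 × 0.514 ≈ 78.12 m/s → 78.1 m/s.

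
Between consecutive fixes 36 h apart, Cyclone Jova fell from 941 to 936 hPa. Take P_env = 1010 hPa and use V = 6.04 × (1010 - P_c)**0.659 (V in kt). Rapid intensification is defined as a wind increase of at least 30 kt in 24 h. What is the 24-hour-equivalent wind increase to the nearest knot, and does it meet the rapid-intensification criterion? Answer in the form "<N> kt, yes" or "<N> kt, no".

V₁: ΔP = 69, V ≈ 6.04 × 69^0.659 ≈ 98.36 kt.
V₂: ΔP = 74, V ≈ 6.04 × 74^0.659 ≈ 103.01 kt.
ΔV over 36 h = 4.65 kt → 24 h equivalent = 4.65 × 24/36 ≈ 3.10 kt.
3 kt < 30 kt ⇒ not rapid intensification.

3 kt, no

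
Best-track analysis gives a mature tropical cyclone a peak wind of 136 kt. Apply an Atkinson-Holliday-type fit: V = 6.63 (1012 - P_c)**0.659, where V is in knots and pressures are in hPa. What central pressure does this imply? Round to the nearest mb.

ΔP = (V / 6.63)^(1/0.659) = (136/6.63)^1.517.
136/6.63 = 20.513; 20.513^1.517 ≈ 97.93 mb.
P_c = 1012 − 97.93 = 914.07 ≈ 914 mb.

914 mb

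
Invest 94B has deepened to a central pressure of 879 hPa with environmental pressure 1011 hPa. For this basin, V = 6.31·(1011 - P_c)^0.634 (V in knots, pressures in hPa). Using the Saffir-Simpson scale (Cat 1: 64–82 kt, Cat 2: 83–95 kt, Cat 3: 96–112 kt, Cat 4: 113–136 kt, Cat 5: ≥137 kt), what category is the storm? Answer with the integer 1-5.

ΔP = 1011 − 879 = 132 hPa.
V ≈ 6.31 × 132^0.634 = 6.31 × 22.10 ≈ 139 kt.
139 kt falls in the Category 5 band.

5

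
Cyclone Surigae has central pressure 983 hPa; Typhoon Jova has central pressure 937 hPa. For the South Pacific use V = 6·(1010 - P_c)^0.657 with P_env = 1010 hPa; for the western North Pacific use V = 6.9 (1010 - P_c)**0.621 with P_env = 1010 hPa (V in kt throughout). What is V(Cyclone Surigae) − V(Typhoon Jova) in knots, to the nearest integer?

Cyclone Surigae: ΔP = 27; V ≈ 6 × 27^0.657 ≈ 52.31 kt.
Typhoon Jova: ΔP = 73; V ≈ 6.9 × 73^0.621 ≈ 99.08 kt.
Difference ≈ 52.31 − 99.08 = -46.77 → -47 kt.

-47 kt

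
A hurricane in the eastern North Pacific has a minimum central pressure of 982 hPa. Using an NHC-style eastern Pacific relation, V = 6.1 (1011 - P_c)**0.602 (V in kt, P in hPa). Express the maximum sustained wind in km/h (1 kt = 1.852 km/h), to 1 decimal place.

85.8 km/h

ΔP = 1011 − 982 = 29 hPa.
V ≈ 6.1 × 29^0.602 = 6.1 × 7.592 ≈ 46.312 kt.
46.312 × 1.852 ≈ 85.77 km/h → 85.8 km/h.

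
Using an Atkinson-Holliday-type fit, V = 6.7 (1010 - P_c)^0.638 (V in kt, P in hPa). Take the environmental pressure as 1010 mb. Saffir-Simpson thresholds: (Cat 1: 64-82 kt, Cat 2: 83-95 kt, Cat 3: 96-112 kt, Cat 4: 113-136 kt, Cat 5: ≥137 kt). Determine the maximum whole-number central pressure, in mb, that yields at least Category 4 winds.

926 mb

Category 4 begins at V = 113 kt.
Required ΔP = (113/6.7)^(1/0.638) = 16.866^1.567 ≈ 83.79 mb.
P_c ≤ 1010 − 83.79 = 926.21, so the highest integer P_c is 926 mb.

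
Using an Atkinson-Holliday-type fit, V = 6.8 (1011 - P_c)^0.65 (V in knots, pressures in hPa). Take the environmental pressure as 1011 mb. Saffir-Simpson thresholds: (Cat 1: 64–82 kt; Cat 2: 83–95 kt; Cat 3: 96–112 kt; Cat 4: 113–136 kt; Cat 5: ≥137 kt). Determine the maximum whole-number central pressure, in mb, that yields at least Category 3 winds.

952 mb

Category 3 begins at V = 96 kt.
Required ΔP = (96/6.8)^(1/0.65) = 14.118^1.538 ≈ 58.73 mb.
P_c ≤ 1011 − 58.73 = 952.27, so the highest integer P_c is 952 mb.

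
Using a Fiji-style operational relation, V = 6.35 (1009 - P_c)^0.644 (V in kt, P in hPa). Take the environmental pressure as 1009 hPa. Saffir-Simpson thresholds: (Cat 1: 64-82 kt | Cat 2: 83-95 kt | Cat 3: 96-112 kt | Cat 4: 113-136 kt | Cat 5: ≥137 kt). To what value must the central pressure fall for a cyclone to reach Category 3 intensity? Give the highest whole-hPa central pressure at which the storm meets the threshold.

941 hPa

Category 3 begins at V = 96 kt.
Required ΔP = (96/6.35)^(1/0.644) = 15.118^1.553 ≈ 67.85 hPa.
P_c ≤ 1009 − 67.85 = 941.15, so the highest integer P_c is 941 hPa.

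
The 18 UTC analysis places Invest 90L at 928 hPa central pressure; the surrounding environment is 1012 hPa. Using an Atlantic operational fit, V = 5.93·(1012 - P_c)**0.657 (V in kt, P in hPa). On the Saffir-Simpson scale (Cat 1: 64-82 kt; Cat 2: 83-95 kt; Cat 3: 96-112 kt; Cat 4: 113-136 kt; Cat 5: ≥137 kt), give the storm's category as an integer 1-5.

3

ΔP = 1012 − 928 = 84 hPa.
V ≈ 5.93 × 84^0.657 = 5.93 × 18.38 ≈ 109 kt.
109 kt falls in the Category 3 band.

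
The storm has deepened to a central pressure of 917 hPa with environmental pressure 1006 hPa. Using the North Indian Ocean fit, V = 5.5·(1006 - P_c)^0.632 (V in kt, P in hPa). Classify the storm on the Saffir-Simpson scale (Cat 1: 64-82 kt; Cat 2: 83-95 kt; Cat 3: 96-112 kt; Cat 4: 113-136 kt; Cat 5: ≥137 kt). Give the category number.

ΔP = 1006 − 917 = 89 hPa.
V ≈ 5.5 × 89^0.632 = 5.5 × 17.06 ≈ 94 kt.
94 kt falls in the Category 2 band.

2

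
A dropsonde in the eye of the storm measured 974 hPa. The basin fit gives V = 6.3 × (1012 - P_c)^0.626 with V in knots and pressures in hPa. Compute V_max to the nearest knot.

61 kt

ΔP = 1012 − 974 = 38 hPa.
38^0.626 ≈ 9.749.
V ≈ 6.3 × 9.749 ≈ 61.4 kt.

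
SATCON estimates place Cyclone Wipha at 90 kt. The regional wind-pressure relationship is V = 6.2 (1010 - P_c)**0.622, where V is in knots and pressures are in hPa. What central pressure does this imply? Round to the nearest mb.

936 mb

ΔP = (V / 6.2)^(1/0.622) = (90/6.2)^1.608.
90/6.2 = 14.516; 14.516^1.608 ≈ 73.78 mb.
P_c = 1010 − 73.78 = 936.22 ≈ 936 mb.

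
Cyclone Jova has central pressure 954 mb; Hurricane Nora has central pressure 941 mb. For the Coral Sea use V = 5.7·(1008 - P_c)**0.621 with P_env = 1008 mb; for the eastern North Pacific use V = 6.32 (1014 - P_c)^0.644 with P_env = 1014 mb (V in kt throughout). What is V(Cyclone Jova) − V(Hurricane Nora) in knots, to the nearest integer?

-32 kt

Cyclone Jova: ΔP = 54; V ≈ 5.7 × 54^0.621 ≈ 67.87 kt.
Hurricane Nora: ΔP = 73; V ≈ 6.32 × 73^0.644 ≈ 100.16 kt.
Difference ≈ 67.87 − 100.16 = -32.29 → -32 kt.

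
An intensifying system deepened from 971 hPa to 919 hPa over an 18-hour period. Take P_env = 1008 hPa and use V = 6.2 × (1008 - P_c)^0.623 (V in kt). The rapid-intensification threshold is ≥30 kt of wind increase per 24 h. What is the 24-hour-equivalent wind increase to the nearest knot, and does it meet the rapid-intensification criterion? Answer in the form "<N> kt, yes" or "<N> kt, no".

57 kt, yes

V₁: ΔP = 37, V ≈ 6.2 × 37^0.623 ≈ 58.80 kt.
V₂: ΔP = 89, V ≈ 6.2 × 89^0.623 ≈ 101.59 kt.
ΔV over 18 h = 42.79 kt → 24 h equivalent = 42.79 × 24/18 ≈ 57.05 kt.
57 kt ≥ 30 kt ⇒ rapid intensification.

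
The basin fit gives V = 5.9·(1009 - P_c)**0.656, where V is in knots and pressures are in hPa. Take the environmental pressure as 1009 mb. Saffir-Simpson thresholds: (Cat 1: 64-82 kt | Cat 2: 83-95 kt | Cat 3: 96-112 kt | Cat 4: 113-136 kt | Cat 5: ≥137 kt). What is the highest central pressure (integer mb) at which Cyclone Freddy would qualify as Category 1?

971 mb

Category 1 begins at V = 64 kt.
Required ΔP = (64/5.9)^(1/0.656) = 10.847^1.524 ≈ 37.87 mb.
P_c ≤ 1009 − 37.87 = 971.13, so the highest integer P_c is 971 mb.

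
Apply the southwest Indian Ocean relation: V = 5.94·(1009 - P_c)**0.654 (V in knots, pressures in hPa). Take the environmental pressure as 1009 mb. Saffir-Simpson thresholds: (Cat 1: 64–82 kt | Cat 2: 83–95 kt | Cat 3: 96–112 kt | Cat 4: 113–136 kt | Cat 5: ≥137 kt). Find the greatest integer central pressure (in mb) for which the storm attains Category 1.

971 mb

Category 1 begins at V = 64 kt.
Required ΔP = (64/5.94)^(1/0.654) = 10.774^1.529 ≈ 37.90 mb.
P_c ≤ 1009 − 37.90 = 971.10, so the highest integer P_c is 971 mb.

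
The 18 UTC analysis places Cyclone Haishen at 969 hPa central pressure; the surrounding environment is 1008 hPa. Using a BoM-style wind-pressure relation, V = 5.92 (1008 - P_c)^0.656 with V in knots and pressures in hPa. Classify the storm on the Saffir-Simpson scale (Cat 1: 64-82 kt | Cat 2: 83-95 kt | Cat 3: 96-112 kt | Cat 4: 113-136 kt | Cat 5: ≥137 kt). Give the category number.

ΔP = 1008 − 969 = 39 hPa.
V ≈ 5.92 × 39^0.656 = 5.92 × 11.06 ≈ 65 kt.
65 kt falls in the Category 1 band.

1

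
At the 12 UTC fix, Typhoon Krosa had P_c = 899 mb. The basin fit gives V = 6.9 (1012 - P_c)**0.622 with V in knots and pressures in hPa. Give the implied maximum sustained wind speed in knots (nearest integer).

ΔP = 1012 − 899 = 113 mb.
113^0.622 ≈ 18.924.
V ≈ 6.9 × 18.924 ≈ 130.6 kt.

131 kt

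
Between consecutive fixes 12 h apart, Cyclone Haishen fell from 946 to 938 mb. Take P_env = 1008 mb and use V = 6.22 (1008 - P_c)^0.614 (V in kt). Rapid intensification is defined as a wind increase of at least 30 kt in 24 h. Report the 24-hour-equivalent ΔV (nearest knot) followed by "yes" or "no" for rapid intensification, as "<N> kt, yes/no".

12 kt, no

V₁: ΔP = 62, V ≈ 6.22 × 62^0.614 ≈ 78.40 kt.
V₂: ΔP = 70, V ≈ 6.22 × 70^0.614 ≈ 84.47 kt.
ΔV over 12 h = 6.07 kt → 24 h equivalent = 6.07 × 24/12 ≈ 12.14 kt.
12 kt < 30 kt ⇒ not rapid intensification.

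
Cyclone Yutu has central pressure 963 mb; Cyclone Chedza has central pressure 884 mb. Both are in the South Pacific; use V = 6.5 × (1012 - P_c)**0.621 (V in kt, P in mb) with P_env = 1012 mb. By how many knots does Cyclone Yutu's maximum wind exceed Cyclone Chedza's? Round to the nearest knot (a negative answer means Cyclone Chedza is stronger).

-59 kt

Cyclone Yutu: ΔP = 49; V ≈ 6.5 × 49^0.621 ≈ 72.87 kt.
Cyclone Chedza: ΔP = 128; V ≈ 6.5 × 128^0.621 ≈ 132.28 kt.
Difference ≈ 72.87 − 132.28 = -59.41 → -59 kt.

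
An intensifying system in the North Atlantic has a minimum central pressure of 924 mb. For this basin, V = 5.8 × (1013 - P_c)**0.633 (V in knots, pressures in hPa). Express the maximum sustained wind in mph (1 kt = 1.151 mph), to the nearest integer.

ΔP = 1013 − 924 = 89 mb.
V ≈ 5.8 × 89^0.633 = 5.8 × 17.138 ≈ 99.401 kt.
99.401 × 1.151 ≈ 114.41 mph → 114 mph.

114 mph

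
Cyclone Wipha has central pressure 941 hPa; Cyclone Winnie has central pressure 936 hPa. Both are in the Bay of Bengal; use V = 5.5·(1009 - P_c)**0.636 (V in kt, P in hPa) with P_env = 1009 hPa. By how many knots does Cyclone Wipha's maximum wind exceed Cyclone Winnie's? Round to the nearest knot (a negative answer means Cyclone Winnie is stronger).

Cyclone Wipha: ΔP = 68; V ≈ 5.5 × 68^0.636 ≈ 80.51 kt.
Cyclone Winnie: ΔP = 73; V ≈ 5.5 × 73^0.636 ≈ 84.22 kt.
Difference ≈ 80.51 − 84.22 = -3.71 → -4 kt.

-4 kt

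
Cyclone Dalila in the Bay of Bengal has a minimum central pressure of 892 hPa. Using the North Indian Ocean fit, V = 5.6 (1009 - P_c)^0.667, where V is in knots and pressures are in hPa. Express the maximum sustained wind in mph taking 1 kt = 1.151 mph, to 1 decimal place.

ΔP = 1009 − 892 = 117 hPa.
V ≈ 5.6 × 117^0.667 = 5.6 × 23.960 ≈ 134.174 kt.
134.174 × 1.151 ≈ 154.43 mph → 154.4 mph.

154.4 mph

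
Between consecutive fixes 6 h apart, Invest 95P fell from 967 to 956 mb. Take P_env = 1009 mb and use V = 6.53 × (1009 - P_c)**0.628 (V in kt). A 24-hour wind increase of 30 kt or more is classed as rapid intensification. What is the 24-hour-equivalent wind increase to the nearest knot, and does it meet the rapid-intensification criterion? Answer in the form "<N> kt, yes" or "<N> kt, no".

43 kt, yes

V₁: ΔP = 42, V ≈ 6.53 × 42^0.628 ≈ 68.28 kt.
V₂: ΔP = 53, V ≈ 6.53 × 53^0.628 ≈ 79.02 kt.
ΔV over 6 h = 10.74 kt → 24 h equivalent = 10.74 × 24/6 ≈ 42.96 kt.
43 kt ≥ 30 kt ⇒ rapid intensification.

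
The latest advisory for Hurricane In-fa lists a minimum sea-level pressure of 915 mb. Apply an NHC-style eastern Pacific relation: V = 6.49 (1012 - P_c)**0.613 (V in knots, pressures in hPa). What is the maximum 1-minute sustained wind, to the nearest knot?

107 kt

ΔP = 1012 − 915 = 97 mb.
97^0.613 ≈ 16.515.
V ≈ 6.49 × 16.515 ≈ 107.2 kt.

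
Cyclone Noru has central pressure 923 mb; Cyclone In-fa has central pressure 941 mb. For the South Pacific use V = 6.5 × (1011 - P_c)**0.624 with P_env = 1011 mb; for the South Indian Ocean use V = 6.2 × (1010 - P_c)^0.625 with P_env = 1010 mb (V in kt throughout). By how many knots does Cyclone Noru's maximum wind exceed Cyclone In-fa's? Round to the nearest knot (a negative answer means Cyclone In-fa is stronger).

Cyclone Noru: ΔP = 88; V ≈ 6.5 × 88^0.624 ≈ 106.24 kt.
Cyclone In-fa: ΔP = 69; V ≈ 6.2 × 69^0.625 ≈ 87.43 kt.
Difference ≈ 106.24 − 87.43 = 18.81 → 19 kt.

19 kt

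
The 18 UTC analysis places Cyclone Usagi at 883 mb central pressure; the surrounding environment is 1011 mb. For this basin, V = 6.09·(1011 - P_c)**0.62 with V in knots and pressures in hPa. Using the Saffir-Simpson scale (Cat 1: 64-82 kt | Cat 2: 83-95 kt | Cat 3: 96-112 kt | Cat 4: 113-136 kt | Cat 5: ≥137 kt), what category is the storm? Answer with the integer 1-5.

ΔP = 1011 − 883 = 128 mb.
V ≈ 6.09 × 128^0.62 = 6.09 × 20.25 ≈ 123 kt.
123 kt falls in the Category 4 band.

4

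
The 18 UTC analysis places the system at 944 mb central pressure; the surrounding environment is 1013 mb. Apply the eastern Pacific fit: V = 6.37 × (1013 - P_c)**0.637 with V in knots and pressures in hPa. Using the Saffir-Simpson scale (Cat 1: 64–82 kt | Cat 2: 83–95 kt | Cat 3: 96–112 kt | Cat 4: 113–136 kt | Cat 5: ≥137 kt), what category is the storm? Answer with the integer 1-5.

ΔP = 1013 − 944 = 69 mb.
V ≈ 6.37 × 69^0.637 = 6.37 × 14.84 ≈ 95 kt.
95 kt falls in the Category 2 band.

2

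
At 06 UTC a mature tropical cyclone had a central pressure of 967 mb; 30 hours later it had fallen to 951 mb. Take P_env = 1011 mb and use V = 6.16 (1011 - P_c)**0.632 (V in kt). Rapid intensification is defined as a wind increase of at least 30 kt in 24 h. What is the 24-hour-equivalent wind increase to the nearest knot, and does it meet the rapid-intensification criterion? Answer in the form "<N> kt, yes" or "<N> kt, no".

V₁: ΔP = 44, V ≈ 6.16 × 44^0.632 ≈ 67.34 kt.
V₂: ΔP = 60, V ≈ 6.16 × 60^0.632 ≈ 81.92 kt.
ΔV over 30 h = 14.58 kt → 24 h equivalent = 14.58 × 24/30 ≈ 11.66 kt.
12 kt < 30 kt ⇒ not rapid intensification.

12 kt, no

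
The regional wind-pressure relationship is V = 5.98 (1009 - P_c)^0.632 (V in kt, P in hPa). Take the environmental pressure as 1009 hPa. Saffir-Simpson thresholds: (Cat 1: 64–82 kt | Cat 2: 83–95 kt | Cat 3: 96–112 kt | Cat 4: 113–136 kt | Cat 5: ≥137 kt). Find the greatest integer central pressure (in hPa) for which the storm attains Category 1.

966 hPa

Category 1 begins at V = 64 kt.
Required ΔP = (64/5.98)^(1/0.632) = 10.702^1.582 ≈ 42.55 hPa.
P_c ≤ 1009 − 42.55 = 966.45, so the highest integer P_c is 966 hPa.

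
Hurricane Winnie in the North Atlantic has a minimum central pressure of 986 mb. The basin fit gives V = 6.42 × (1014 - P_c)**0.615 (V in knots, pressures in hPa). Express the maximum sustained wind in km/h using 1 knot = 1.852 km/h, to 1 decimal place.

92.3 km/h

ΔP = 1014 − 986 = 28 mb.
V ≈ 6.42 × 28^0.615 = 6.42 × 7.763 ≈ 49.835 kt.
49.835 × 1.852 ≈ 92.30 km/h → 92.3 km/h.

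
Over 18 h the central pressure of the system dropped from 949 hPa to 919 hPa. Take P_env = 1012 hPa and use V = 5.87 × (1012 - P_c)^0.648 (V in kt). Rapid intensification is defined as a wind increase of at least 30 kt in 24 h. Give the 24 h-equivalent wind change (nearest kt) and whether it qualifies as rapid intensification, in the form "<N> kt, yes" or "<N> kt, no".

33 kt, yes

V₁: ΔP = 63, V ≈ 5.87 × 63^0.648 ≈ 86.02 kt.
V₂: ΔP = 93, V ≈ 5.87 × 93^0.648 ≈ 110.72 kt.
ΔV over 18 h = 24.70 kt → 24 h equivalent = 24.70 × 24/18 ≈ 32.93 kt.
33 kt ≥ 30 kt ⇒ rapid intensification.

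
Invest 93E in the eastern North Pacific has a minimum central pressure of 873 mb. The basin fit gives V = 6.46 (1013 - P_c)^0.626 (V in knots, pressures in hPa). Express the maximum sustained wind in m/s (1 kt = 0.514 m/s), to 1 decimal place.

ΔP = 1013 − 873 = 140 mb.
V ≈ 6.46 × 140^0.626 = 6.46 × 22.053 ≈ 142.465 kt.
142.465 × 0.514 ≈ 73.23 m/s → 73.2 m/s.

73.2 m/s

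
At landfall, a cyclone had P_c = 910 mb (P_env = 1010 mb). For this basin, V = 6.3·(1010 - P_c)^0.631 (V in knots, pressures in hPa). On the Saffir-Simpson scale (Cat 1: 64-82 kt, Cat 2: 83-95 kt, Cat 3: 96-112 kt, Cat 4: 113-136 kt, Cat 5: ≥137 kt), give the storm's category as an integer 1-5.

ΔP = 1010 − 910 = 100 mb.
V ≈ 6.3 × 100^0.631 = 6.3 × 18.28 ≈ 115 kt.
115 kt falls in the Category 4 band.

4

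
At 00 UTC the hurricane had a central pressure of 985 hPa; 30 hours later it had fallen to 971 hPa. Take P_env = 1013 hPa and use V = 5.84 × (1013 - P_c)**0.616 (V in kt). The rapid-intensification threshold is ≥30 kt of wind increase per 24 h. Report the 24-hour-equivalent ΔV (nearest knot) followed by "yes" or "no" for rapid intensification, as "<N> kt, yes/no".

V₁: ΔP = 28, V ≈ 5.84 × 28^0.616 ≈ 45.48 kt.
V₂: ΔP = 42, V ≈ 5.84 × 42^0.616 ≈ 58.39 kt.
ΔV over 30 h = 12.91 kt → 24 h equivalent = 12.91 × 24/30 ≈ 10.33 kt.
10 kt < 30 kt ⇒ not rapid intensification.

10 kt, no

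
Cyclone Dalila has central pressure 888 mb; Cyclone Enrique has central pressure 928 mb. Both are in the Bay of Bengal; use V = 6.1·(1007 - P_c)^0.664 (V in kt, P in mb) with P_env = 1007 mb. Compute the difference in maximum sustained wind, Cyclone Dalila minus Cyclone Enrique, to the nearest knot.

Cyclone Dalila: ΔP = 119; V ≈ 6.1 × 119^0.664 ≈ 145.71 kt.
Cyclone Enrique: ΔP = 79; V ≈ 6.1 × 79^0.664 ≈ 111.01 kt.
Difference ≈ 145.71 − 111.01 = 34.70 → 35 kt.

35 kt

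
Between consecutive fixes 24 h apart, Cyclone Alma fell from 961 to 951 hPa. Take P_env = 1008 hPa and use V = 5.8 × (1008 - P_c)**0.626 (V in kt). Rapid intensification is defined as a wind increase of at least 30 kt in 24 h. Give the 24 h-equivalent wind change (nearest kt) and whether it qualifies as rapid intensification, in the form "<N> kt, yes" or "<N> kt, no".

V₁: ΔP = 47, V ≈ 5.8 × 47^0.626 ≈ 64.59 kt.
V₂: ΔP = 57, V ≈ 5.8 × 57^0.626 ≈ 72.88 kt.
ΔV over 24 h = 8.29 kt → 24 h equivalent = 8.29 × 24/24 ≈ 8.29 kt.
8 kt < 30 kt ⇒ not rapid intensification.

8 kt, no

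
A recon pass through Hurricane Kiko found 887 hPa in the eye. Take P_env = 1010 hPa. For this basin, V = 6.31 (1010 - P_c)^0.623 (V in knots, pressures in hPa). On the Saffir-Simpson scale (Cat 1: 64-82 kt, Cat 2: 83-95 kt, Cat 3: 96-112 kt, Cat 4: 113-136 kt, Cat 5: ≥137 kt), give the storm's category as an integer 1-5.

ΔP = 1010 − 887 = 123 hPa.
V ≈ 6.31 × 123^0.623 = 6.31 × 20.05 ≈ 126 kt.
126 kt falls in the Category 4 band.

4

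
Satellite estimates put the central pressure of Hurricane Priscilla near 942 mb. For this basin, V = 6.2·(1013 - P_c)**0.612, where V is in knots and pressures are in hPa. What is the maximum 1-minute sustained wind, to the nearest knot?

ΔP = 1013 − 942 = 71 mb.
71^0.612 ≈ 13.582.
V ≈ 6.2 × 13.582 ≈ 84.2 kt.

84 kt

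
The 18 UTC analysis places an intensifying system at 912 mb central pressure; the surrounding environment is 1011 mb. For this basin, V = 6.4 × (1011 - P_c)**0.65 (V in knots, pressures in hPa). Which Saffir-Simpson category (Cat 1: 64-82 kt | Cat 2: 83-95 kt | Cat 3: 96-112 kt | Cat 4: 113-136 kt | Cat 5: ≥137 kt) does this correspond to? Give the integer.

ΔP = 1011 − 912 = 99 mb.
V ≈ 6.4 × 99^0.65 = 6.4 × 19.82 ≈ 127 kt.
127 kt falls in the Category 4 band.

4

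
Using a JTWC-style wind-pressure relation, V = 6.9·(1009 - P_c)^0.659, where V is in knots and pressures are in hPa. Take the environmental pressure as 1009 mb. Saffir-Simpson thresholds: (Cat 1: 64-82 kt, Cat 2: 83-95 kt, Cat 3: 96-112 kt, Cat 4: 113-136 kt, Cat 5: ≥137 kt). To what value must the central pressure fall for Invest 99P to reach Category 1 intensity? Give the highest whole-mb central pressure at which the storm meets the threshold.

Category 1 begins at V = 64 kt.
Required ΔP = (64/6.9)^(1/0.659) = 9.275^1.517 ≈ 29.37 mb.
P_c ≤ 1009 − 29.37 = 979.63, so the highest integer P_c is 979 mb.

979 mb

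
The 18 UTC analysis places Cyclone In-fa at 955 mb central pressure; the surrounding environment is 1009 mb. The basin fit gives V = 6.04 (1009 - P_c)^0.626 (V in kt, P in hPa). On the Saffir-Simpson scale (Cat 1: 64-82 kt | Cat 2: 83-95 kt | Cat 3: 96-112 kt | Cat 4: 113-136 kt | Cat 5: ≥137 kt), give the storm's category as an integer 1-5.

ΔP = 1009 − 955 = 54 mb.
V ≈ 6.04 × 54^0.626 = 6.04 × 12.15 ≈ 73 kt.
73 kt falls in the Category 1 band.

1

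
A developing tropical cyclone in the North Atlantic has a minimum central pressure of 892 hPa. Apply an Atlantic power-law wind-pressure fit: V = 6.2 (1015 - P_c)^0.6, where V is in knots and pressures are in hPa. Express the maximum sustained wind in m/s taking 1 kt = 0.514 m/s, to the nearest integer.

57 m/s

ΔP = 1015 − 892 = 123 hPa.
V ≈ 6.2 × 123^0.6 = 6.2 × 17.945 ≈ 111.259 kt.
111.259 × 0.514 ≈ 57.19 m/s → 57 m/s.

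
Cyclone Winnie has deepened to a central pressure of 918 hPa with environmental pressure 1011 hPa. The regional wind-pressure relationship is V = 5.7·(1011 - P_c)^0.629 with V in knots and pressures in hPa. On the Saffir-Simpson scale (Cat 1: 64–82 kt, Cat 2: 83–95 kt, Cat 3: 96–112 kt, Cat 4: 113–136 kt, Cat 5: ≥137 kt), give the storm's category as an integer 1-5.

ΔP = 1011 − 918 = 93 hPa.
V ≈ 5.7 × 93^0.629 = 5.7 × 17.31 ≈ 99 kt.
99 kt falls in the Category 3 band.

3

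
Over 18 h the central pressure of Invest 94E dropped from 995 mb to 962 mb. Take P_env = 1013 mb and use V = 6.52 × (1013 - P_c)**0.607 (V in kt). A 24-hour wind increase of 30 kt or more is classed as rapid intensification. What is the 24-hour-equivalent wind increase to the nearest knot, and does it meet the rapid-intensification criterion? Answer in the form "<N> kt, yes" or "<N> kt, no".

44 kt, yes

V₁: ΔP = 18, V ≈ 6.52 × 18^0.607 ≈ 37.69 kt.
V₂: ΔP = 51, V ≈ 6.52 × 51^0.607 ≈ 70.92 kt.
ΔV over 18 h = 33.23 kt → 24 h equivalent = 33.23 × 24/18 ≈ 44.31 kt.
44 kt ≥ 30 kt ⇒ rapid intensification.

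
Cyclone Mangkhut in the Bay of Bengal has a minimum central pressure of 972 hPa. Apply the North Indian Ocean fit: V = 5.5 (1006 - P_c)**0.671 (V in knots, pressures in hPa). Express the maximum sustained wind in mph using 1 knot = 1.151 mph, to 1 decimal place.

67.5 mph

ΔP = 1006 − 972 = 34 hPa.
V ≈ 5.5 × 34^0.671 = 5.5 × 10.657 ≈ 58.612 kt.
58.612 × 1.151 ≈ 67.46 mph → 67.5 mph.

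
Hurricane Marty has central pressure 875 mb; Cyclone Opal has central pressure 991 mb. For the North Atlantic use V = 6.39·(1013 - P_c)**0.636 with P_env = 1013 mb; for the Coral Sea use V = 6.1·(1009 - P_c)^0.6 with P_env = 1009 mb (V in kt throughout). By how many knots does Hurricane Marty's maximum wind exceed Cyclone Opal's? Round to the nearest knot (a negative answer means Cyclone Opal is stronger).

Hurricane Marty: ΔP = 138; V ≈ 6.39 × 138^0.636 ≈ 146.71 kt.
Cyclone Opal: ΔP = 18; V ≈ 6.1 × 18^0.6 ≈ 34.55 kt.
Difference ≈ 146.71 − 34.55 = 112.16 → 112 kt.

112 kt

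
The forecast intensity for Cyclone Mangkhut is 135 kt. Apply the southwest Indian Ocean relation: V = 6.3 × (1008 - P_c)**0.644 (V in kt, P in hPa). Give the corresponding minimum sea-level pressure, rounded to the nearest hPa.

ΔP = (V / 6.3)^(1/0.644) = (135/6.3)^1.553.
135/6.3 = 21.429; 21.429^1.553 ≈ 116.62 hPa.
P_c = 1008 − 116.62 = 891.38 ≈ 891 hPa.

891 hPa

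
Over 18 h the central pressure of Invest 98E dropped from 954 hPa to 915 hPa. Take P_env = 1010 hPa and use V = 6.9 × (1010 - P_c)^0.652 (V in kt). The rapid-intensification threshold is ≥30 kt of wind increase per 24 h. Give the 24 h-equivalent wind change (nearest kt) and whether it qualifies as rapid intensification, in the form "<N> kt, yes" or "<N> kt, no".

V₁: ΔP = 56, V ≈ 6.9 × 56^0.652 ≈ 95.21 kt.
V₂: ΔP = 95, V ≈ 6.9 × 95^0.652 ≈ 134.38 kt.
ΔV over 18 h = 39.17 kt → 24 h equivalent = 39.17 × 24/18 ≈ 52.23 kt.
52 kt ≥ 30 kt ⇒ rapid intensification.

52 kt, yes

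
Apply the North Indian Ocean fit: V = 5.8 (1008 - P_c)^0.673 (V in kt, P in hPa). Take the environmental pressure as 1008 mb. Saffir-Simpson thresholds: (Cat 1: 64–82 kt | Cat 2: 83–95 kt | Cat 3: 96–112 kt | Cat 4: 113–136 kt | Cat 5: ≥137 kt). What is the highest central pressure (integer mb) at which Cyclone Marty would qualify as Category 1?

Category 1 begins at V = 64 kt.
Required ΔP = (64/5.8)^(1/0.673) = 11.034^1.486 ≈ 35.43 mb.
P_c ≤ 1008 − 35.43 = 972.57, so the highest integer P_c is 972 mb.

972 mb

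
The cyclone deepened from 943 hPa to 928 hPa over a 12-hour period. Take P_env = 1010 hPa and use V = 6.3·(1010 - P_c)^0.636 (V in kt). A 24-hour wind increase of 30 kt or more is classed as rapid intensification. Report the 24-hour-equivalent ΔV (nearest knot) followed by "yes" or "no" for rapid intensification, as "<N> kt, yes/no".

V₁: ΔP = 67, V ≈ 6.3 × 67^0.636 ≈ 91.35 kt.
V₂: ΔP = 82, V ≈ 6.3 × 82^0.636 ≈ 103.88 kt.
ΔV over 12 h = 12.53 kt → 24 h equivalent = 12.53 × 24/12 ≈ 25.06 kt.
25 kt < 30 kt ⇒ not rapid intensification.

25 kt, no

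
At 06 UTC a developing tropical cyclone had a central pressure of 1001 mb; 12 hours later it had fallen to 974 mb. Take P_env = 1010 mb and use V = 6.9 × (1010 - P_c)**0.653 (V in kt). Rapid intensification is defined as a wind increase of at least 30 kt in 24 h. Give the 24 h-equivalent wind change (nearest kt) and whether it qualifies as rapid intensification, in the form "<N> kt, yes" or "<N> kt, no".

V₁: ΔP = 9, V ≈ 6.9 × 9^0.653 ≈ 28.97 kt.
V₂: ΔP = 36, V ≈ 6.9 × 36^0.653 ≈ 71.63 kt.
ΔV over 12 h = 42.66 kt → 24 h equivalent = 42.66 × 24/12 ≈ 85.32 kt.
85 kt ≥ 30 kt ⇒ rapid intensification.

85 kt, yes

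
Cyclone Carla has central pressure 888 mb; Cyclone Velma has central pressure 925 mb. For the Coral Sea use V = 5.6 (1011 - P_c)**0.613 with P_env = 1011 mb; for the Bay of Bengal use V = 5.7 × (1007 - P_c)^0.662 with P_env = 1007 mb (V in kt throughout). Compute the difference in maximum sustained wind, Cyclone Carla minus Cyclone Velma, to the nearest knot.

2 kt

Cyclone Carla: ΔP = 123; V ≈ 5.6 × 123^0.613 ≈ 106.98 kt.
Cyclone Velma: ΔP = 82; V ≈ 5.7 × 82^0.662 ≈ 105.39 kt.
Difference ≈ 106.98 − 105.39 = 1.59 → 2 kt.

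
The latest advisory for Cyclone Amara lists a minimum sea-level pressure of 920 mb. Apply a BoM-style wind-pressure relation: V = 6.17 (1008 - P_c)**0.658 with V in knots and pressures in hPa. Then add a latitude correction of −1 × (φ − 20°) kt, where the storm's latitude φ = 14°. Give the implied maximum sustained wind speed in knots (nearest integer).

ΔP = 1008 − 920 = 88 mb.
88^0.658 ≈ 19.031.
V ≈ 6.17 × 19.031 ≈ 117.4 kt.
Latitude correction: −1 × (14 − 20) = 6 kt.
Corrected V ≈ 123.4 kt → 123 kt.

123 kt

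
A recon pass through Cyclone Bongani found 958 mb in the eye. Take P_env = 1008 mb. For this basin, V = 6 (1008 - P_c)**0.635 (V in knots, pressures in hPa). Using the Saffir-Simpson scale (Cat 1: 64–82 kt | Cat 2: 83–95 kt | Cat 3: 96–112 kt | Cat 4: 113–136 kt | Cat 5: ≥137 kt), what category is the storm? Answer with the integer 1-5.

ΔP = 1008 − 958 = 50 mb.
V ≈ 6 × 50^0.635 = 6 × 11.99 ≈ 72 kt.
72 kt falls in the Category 1 band.

1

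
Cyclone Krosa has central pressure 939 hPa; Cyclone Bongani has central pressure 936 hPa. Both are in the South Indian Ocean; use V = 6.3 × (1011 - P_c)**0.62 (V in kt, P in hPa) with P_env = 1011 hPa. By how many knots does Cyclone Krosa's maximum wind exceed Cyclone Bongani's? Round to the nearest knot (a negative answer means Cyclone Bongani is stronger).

Cyclone Krosa: ΔP = 72; V ≈ 6.3 × 72^0.62 ≈ 89.31 kt.
Cyclone Bongani: ΔP = 75; V ≈ 6.3 × 75^0.62 ≈ 91.60 kt.
Difference ≈ 89.31 − 91.60 = -2.29 → -2 kt.

-2 kt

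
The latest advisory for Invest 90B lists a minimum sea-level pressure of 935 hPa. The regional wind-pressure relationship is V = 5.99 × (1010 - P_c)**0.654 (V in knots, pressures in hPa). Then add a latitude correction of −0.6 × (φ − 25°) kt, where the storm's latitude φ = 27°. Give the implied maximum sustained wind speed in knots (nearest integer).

100 kt

ΔP = 1010 − 935 = 75 hPa.
75^0.654 ≈ 16.838.
V ≈ 5.99 × 16.838 ≈ 100.9 kt.
Latitude correction: −0.6 × (27 − 25) = -1.2 kt.
Corrected V ≈ 99.7 kt → 100 kt.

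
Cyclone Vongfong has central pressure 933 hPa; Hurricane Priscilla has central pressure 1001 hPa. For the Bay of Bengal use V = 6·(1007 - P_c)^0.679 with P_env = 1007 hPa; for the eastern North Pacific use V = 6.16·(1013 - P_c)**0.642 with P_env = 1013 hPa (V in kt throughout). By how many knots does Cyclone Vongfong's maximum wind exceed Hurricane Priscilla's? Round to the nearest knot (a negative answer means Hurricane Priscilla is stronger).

Cyclone Vongfong: ΔP = 74; V ≈ 6 × 74^0.679 ≈ 111.52 kt.
Hurricane Priscilla: ΔP = 12; V ≈ 6.16 × 12^0.642 ≈ 30.37 kt.
Difference ≈ 111.52 − 30.37 = 81.15 → 81 kt.

81 kt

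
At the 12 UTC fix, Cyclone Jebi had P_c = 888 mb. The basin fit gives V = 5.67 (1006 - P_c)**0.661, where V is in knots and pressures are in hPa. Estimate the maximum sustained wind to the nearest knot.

ΔP = 1006 − 888 = 118 mb.
118^0.661 ≈ 23.416.
V ≈ 5.67 × 23.416 ≈ 132.8 kt.

133 kt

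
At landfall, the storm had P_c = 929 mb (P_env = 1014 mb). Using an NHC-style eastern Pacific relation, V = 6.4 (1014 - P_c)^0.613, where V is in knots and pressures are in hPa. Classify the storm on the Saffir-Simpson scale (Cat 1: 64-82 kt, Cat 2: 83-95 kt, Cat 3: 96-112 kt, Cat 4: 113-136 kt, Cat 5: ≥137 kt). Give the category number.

3

ΔP = 1014 − 929 = 85 mb.
V ≈ 6.4 × 85^0.613 = 6.4 × 15.23 ≈ 97 kt.
97 kt falls in the Category 3 band.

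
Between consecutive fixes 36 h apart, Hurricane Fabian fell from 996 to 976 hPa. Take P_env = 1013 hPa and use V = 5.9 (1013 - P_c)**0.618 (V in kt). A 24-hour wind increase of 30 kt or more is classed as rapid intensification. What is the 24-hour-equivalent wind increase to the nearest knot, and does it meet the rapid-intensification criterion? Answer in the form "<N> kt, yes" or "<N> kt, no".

14 kt, no

V₁: ΔP = 17, V ≈ 5.9 × 17^0.618 ≈ 33.98 kt.
V₂: ΔP = 37, V ≈ 5.9 × 37^0.618 ≈ 54.95 kt.
ΔV over 36 h = 20.97 kt → 24 h equivalent = 20.97 × 24/36 ≈ 13.98 kt.
14 kt < 30 kt ⇒ not rapid intensification.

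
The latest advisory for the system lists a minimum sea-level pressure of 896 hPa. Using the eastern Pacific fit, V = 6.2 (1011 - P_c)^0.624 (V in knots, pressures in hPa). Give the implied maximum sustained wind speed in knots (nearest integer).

ΔP = 1011 − 896 = 115 hPa.
115^0.624 ≈ 19.314.
V ≈ 6.2 × 19.314 ≈ 119.7 kt.

120 kt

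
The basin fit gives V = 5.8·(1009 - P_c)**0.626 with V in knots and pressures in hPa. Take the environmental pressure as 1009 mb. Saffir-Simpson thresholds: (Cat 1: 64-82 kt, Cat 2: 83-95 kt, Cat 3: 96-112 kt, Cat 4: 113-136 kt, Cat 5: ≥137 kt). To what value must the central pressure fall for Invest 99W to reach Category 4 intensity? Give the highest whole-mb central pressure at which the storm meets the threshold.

894 mb

Category 4 begins at V = 113 kt.
Required ΔP = (113/5.8)^(1/0.626) = 19.483^1.597 ≈ 114.85 mb.
P_c ≤ 1009 − 114.85 = 894.15, so the highest integer P_c is 894 mb.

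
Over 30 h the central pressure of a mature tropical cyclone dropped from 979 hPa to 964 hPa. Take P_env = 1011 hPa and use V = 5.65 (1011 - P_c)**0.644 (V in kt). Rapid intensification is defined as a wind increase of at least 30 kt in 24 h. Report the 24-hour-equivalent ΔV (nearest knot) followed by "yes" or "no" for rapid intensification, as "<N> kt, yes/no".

12 kt, no

V₁: ΔP = 32, V ≈ 5.65 × 32^0.644 ≈ 52.65 kt.
V₂: ΔP = 47, V ≈ 5.65 × 47^0.644 ≈ 67.43 kt.
ΔV over 30 h = 14.78 kt → 24 h equivalent = 14.78 × 24/30 ≈ 11.82 kt.
12 kt < 30 kt ⇒ not rapid intensification.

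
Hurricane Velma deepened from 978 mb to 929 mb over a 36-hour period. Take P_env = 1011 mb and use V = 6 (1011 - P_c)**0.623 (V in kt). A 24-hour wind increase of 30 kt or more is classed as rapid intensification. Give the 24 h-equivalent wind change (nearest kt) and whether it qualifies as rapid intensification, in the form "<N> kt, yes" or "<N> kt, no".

27 kt, no

V₁: ΔP = 33, V ≈ 6 × 33^0.623 ≈ 52.99 kt.
V₂: ΔP = 82, V ≈ 6 × 82^0.623 ≈ 93.42 kt.
ΔV over 36 h = 40.43 kt → 24 h equivalent = 40.43 × 24/36 ≈ 26.95 kt.
27 kt < 30 kt ⇒ not rapid intensification.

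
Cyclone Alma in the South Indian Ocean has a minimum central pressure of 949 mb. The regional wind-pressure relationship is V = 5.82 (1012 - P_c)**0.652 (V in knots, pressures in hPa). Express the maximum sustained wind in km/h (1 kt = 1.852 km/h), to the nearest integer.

ΔP = 1012 − 949 = 63 mb.
V ≈ 5.82 × 63^0.652 = 5.82 × 14.899 ≈ 86.715 kt.
86.715 × 1.852 ≈ 160.60 km/h → 161 km/h.

161 km/h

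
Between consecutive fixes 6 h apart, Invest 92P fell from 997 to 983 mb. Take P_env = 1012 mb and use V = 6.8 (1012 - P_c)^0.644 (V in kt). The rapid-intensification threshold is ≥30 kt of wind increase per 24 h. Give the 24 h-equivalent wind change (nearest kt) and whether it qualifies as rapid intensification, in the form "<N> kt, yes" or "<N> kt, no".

82 kt, yes

V₁: ΔP = 15, V ≈ 6.8 × 15^0.644 ≈ 38.90 kt.
V₂: ΔP = 29, V ≈ 6.8 × 29^0.644 ≈ 59.47 kt.
ΔV over 6 h = 20.57 kt → 24 h equivalent = 20.57 × 24/6 ≈ 82.28 kt.
82 kt ≥ 30 kt ⇒ rapid intensification.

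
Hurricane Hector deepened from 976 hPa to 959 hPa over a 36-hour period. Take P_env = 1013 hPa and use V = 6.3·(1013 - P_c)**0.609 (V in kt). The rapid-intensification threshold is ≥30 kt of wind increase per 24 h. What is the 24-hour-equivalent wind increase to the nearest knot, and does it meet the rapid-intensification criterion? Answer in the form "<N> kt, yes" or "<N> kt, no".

10 kt, no

V₁: ΔP = 37, V ≈ 6.3 × 37^0.609 ≈ 56.80 kt.
V₂: ΔP = 54, V ≈ 6.3 × 54^0.609 ≈ 71.51 kt.
ΔV over 36 h = 14.71 kt → 24 h equivalent = 14.71 × 24/36 ≈ 9.81 kt.
10 kt < 30 kt ⇒ not rapid intensification.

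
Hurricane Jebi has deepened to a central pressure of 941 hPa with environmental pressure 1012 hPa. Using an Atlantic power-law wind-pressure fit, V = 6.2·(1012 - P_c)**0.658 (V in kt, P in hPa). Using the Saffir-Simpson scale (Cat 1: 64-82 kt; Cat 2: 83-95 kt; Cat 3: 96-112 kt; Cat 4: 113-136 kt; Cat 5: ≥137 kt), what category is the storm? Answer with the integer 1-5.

ΔP = 1012 − 941 = 71 hPa.
V ≈ 6.2 × 71^0.658 = 6.2 × 16.52 ≈ 102 kt.
102 kt falls in the Category 3 band.

3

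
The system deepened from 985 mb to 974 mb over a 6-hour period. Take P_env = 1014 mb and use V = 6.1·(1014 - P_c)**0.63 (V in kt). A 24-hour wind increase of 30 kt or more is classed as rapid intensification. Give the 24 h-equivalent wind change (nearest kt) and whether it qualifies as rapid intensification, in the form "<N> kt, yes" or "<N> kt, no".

46 kt, yes

V₁: ΔP = 29, V ≈ 6.1 × 29^0.63 ≈ 50.89 kt.
V₂: ΔP = 40, V ≈ 6.1 × 40^0.63 ≈ 62.32 kt.
ΔV over 6 h = 11.43 kt → 24 h equivalent = 11.43 × 24/6 ≈ 45.72 kt.
46 kt ≥ 30 kt ⇒ rapid intensification.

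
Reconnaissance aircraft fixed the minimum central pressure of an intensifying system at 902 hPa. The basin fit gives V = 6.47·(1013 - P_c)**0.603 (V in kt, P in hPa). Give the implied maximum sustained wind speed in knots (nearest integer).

111 kt

ΔP = 1013 − 902 = 111 hPa.
111^0.603 ≈ 17.113.
V ≈ 6.47 × 17.113 ≈ 110.7 kt.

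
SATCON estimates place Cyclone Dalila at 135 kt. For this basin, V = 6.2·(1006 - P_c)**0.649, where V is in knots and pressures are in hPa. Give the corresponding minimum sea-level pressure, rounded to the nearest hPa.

891 hPa

ΔP = (V / 6.2)^(1/0.649) = (135/6.2)^1.541.
135/6.2 = 21.774; 21.774^1.541 ≈ 115.22 hPa.
P_c = 1006 − 115.22 = 890.78 ≈ 891 hPa.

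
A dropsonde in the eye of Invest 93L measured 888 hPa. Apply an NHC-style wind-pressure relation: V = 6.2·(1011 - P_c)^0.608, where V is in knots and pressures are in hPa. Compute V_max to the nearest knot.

ΔP = 1011 − 888 = 123 hPa.
123^0.608 ≈ 18.649.
V ≈ 6.2 × 18.649 ≈ 115.6 kt.

116 kt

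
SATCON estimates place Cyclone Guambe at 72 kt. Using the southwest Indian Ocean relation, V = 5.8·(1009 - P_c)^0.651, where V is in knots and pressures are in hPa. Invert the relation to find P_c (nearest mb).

961 mb

ΔP = (V / 5.8)^(1/0.651) = (72/5.8)^1.536.
72/5.8 = 12.414; 12.414^1.536 ≈ 47.90 mb.
P_c = 1009 − 47.90 = 961.10 ≈ 961 mb.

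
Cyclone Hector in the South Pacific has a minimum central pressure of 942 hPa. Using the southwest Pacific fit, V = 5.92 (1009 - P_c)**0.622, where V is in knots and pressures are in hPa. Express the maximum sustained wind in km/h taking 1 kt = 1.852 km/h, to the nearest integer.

ΔP = 1009 − 942 = 67 hPa.
V ≈ 5.92 × 67^0.622 = 5.92 × 13.672 ≈ 80.936 kt.
80.936 × 1.852 ≈ 149.89 km/h → 150 km/h.

150 km/h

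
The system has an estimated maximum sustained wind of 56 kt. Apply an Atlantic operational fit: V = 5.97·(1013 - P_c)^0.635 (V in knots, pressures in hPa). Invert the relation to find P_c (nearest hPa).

ΔP = (V / 5.97)^(1/0.635) = (56/5.97)^1.575.
56/5.97 = 9.380; 9.380^1.575 ≈ 33.97 hPa.
P_c = 1013 − 33.97 = 979.03 ≈ 979 hPa.

979 hPa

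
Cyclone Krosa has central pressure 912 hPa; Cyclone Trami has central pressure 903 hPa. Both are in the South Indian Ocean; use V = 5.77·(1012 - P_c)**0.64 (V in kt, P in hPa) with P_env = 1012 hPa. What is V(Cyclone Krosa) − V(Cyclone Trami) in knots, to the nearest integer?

-6 kt

Cyclone Krosa: ΔP = 100; V ≈ 5.77 × 100^0.64 ≈ 109.95 kt.
Cyclone Trami: ΔP = 109; V ≈ 5.77 × 109^0.64 ≈ 116.18 kt.
Difference ≈ 109.95 − 116.18 = -6.23 → -6 kt.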